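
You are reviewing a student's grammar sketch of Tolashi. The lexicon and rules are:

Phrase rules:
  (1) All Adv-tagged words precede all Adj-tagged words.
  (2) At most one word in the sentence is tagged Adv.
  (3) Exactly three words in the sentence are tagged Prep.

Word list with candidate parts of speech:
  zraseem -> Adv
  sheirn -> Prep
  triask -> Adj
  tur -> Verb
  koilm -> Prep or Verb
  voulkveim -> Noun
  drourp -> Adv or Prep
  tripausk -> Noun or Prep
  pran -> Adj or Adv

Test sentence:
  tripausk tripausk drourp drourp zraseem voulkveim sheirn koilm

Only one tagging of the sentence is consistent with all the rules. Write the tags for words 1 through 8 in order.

Candidates per position — 1:tripausk {Noun,Prep}; 2:tripausk {Noun,Prep}; 3:drourp {Adv,Prep}; 4:drourp {Adv,Prep}; 5:zraseem {Adv}; 6:voulkveim {Noun}; 7:sheirn {Prep}; 8:koilm {Prep,Verb}.
If word 3 were Adv, no tagging could satisfy rule 2; so word 3 is Prep.
If word 4 were Adv, no tagging could satisfy rule 2; so word 4 is Prep.
If word 8 were Prep, no tagging could satisfy rule 3; so word 8 is Verb.
If word 1 were Prep, no tagging could satisfy rule 3; so word 1 is Noun.
If word 2 were Prep, no tagging could satisfy rule 3; so word 2 is Noun.
The only consistent sequence is: Noun Noun Prep Prep Adv Noun Prep Verb.
Checking: rule 1 ✓; rule 2 ✓; rule 3 ✓.

Noun Noun Prep Prep Adv Noun Prep Verb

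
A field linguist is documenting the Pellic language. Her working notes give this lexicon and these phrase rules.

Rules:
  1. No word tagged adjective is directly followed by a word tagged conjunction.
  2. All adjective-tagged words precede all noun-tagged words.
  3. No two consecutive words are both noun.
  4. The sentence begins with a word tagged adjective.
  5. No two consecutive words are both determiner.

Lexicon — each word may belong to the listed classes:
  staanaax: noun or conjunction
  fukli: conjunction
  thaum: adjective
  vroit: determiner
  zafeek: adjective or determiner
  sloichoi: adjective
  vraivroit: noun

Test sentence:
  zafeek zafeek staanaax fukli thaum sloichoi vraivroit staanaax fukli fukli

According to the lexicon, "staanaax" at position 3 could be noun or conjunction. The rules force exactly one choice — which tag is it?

conjunction

Candidates per position — 1:zafeek {adjective,determiner}; 2:zafeek {adjective,determiner}; 3:staanaax {noun,conjunction}; 4:fukli {conjunction}; 5:thaum {adjective}; 6:sloichoi {adjective}; 7:vraivroit {noun}; 8:staanaax {noun,conjunction}; 9:fukli {conjunction}; 10:fukli {conjunction}.
At position 1, choosing determiner makes rule 4 impossible to satisfy; hence adjective.
At position 3, choosing noun makes rule 2 impossible to satisfy; hence conjunction.
At position 8, choosing noun makes rule 3 impossible to satisfy; hence conjunction.
At position 2, choosing adjective makes rule 1 impossible to satisfy; hence determiner.
So the tagging must be: adjective determiner conjunction conjunction adjective adjective noun conjunction conjunction conjunction.
Checking: rule 1 holds; rule 2 holds; rule 3 holds; rule 4 holds; rule 5 holds.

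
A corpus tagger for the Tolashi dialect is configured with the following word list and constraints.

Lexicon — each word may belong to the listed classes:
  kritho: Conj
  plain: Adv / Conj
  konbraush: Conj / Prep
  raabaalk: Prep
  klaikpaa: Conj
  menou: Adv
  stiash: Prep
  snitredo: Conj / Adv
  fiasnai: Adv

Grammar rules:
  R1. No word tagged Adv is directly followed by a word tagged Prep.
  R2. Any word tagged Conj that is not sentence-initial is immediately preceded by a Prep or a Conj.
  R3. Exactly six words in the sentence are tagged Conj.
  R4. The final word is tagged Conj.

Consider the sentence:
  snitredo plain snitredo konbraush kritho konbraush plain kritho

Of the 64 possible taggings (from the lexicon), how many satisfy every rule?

1

Candidates per position — 1:snitredo {Conj,Adv}; 2:plain {Adv,Conj}; 3:snitredo {Conj,Adv}; 4:konbraush {Conj,Prep}; 5:kritho {Conj}; 6:konbraush {Conj,Prep}; 7:plain {Adv,Conj}; 8:kritho {Conj}.
There are 64 candidate sequences in total.
The sequences that satisfy every rule: Conj Conj Conj Prep Conj Prep Conj Conj.
Count = 1.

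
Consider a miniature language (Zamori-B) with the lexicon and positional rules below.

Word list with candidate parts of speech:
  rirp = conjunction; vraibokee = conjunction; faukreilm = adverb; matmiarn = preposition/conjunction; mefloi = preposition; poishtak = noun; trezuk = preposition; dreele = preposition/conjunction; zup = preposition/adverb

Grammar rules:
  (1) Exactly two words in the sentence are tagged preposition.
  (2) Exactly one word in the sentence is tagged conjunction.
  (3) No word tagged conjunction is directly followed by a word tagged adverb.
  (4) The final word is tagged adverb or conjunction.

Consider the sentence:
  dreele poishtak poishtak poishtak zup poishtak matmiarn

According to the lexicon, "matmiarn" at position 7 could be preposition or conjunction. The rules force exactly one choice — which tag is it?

Candidates per position — 1:dreele {preposition,conjunction}; 2:poishtak {noun}; 3:poishtak {noun}; 4:poishtak {noun}; 5:zup {preposition,adverb}; 6:poishtak {noun}; 7:matmiarn {preposition,conjunction}.
Position 7: preposition is ruled out by rule 4; that leaves conjunction.
Position 1: conjunction is ruled out by rule 1; that leaves preposition.
Position 5: adverb is ruled out by rule 1; that leaves preposition.
That leaves exactly one tagging: preposition noun noun noun preposition noun conjunction.
Rule-by-rule: rule 1 satisfied; rule 2 satisfied; rule 3 satisfied; rule 4 satisfied.

conjunction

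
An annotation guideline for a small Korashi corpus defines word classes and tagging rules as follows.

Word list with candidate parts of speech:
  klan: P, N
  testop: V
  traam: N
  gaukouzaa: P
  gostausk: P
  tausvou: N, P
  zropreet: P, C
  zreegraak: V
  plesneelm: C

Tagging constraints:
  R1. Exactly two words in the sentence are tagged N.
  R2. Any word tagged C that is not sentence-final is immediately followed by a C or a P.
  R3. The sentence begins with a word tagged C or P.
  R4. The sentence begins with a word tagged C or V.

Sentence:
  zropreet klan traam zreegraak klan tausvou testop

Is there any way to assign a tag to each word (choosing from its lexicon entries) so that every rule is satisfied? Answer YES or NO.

Candidates per position — 1:zropreet {P,C}; 2:klan {P,N}; 3:traam {N}; 4:zreegraak {V}; 5:klan {P,N}; 6:tausvou {N,P}; 7:testop {V}.
One satisfying assignment: C P N V N P V.
Rule-by-rule: rule 1 ok; rule 2 ok; rule 3 ok; rule 4 ok.

YES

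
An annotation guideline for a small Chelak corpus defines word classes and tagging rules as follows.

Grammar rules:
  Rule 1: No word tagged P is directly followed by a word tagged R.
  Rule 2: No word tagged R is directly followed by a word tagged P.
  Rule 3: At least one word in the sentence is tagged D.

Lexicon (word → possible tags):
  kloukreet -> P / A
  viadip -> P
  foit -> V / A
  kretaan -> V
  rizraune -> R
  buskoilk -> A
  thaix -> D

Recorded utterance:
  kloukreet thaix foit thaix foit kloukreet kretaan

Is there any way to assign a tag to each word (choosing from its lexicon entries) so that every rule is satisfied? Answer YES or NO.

YES

Candidates per position — 1:kloukreet {P,A}; 2:thaix {D}; 3:foit {V,A}; 4:thaix {D}; 5:foit {V,A}; 6:kloukreet {P,A}; 7:kretaan {V}.
One satisfying assignment: P D V D V A V.
Verifying each rule — rule 1 ok; rule 2 ok; rule 3 ok.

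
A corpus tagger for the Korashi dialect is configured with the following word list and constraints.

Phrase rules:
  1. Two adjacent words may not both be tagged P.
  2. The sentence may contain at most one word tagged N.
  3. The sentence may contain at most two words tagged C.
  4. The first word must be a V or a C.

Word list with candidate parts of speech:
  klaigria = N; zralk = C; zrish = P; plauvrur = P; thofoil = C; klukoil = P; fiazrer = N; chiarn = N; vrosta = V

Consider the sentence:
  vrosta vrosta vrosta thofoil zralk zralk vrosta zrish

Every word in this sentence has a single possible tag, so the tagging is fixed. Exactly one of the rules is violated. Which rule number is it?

3

Fixed tagging: V V V C C C V P.
Checking each rule: R1 ok, R2 ok, R3 fails, R4 ok.
Only rule 3 fails.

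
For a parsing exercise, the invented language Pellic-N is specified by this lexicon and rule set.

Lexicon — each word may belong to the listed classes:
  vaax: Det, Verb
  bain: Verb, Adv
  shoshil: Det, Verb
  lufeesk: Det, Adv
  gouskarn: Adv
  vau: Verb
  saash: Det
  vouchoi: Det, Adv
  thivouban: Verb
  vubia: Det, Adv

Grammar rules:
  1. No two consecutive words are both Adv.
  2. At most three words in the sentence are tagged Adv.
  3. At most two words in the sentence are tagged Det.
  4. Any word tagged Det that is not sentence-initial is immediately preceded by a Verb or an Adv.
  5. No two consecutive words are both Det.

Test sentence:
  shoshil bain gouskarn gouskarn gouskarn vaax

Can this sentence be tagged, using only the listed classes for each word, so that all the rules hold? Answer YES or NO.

NO

Candidates per position — 1:shoshil {Det,Verb}; 2:bain {Verb,Adv}; 3:gouskarn {Adv}; 4:gouskarn {Adv}; 5:gouskarn {Adv}; 6:vaax {Det,Verb}.
Rule 1 cannot be satisfied by any choice of tags from the lexicon.
So there is no consistent tagging.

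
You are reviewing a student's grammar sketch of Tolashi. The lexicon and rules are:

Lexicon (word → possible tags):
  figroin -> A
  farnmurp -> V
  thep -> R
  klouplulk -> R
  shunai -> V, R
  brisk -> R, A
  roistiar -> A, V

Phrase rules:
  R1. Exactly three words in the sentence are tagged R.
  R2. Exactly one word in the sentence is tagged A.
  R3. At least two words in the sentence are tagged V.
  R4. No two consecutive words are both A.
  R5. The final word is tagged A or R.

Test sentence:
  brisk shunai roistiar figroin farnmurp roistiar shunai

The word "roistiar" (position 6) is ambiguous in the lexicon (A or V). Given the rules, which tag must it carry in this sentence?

Candidates per position — 1:brisk {R,A}; 2:shunai {V,R}; 3:roistiar {A,V}; 4:figroin {A}; 5:farnmurp {V}; 6:roistiar {A,V}; 7:shunai {V,R}.
At position 1, choosing A makes rule 1 impossible to satisfy; hence R.
At position 2, choosing V makes rule 1 impossible to satisfy; hence R.
At position 3, choosing A makes rule 2 impossible to satisfy; hence V.
At position 6, choosing A makes rule 2 impossible to satisfy; hence V.
At position 7, choosing V makes rule 1 impossible to satisfy; hence R.
So the tagging must be: R R V A V V R.
Checking: rule 1 ok; rule 2 ok; rule 3 ok; rule 4 ok; rule 5 ok.

V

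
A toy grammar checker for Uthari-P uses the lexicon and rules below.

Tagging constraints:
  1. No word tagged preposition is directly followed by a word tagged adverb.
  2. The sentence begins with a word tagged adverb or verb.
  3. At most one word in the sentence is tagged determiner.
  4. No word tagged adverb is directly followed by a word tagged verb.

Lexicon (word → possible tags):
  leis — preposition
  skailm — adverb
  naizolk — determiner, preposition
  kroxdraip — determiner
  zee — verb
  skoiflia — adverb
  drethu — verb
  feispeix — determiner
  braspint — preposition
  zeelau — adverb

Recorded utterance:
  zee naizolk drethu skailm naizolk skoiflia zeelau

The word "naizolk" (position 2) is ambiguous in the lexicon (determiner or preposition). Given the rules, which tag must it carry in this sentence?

Candidates per position — 1:zee {verb}; 2:naizolk {determiner,preposition}; 3:drethu {verb}; 4:skailm {adverb}; 5:naizolk {determiner,preposition}; 6:skoiflia {adverb}; 7:zeelau {adverb}.
At position 5, choosing preposition makes rule 1 impossible to satisfy; hence determiner.
At position 2, choosing determiner makes rule 3 impossible to satisfy; hence preposition.
So the tagging must be: verb preposition verb adverb determiner adverb adverb.
Check: rule 1 satisfied; rule 2 satisfied; rule 3 satisfied; rule 4 satisfied.

preposition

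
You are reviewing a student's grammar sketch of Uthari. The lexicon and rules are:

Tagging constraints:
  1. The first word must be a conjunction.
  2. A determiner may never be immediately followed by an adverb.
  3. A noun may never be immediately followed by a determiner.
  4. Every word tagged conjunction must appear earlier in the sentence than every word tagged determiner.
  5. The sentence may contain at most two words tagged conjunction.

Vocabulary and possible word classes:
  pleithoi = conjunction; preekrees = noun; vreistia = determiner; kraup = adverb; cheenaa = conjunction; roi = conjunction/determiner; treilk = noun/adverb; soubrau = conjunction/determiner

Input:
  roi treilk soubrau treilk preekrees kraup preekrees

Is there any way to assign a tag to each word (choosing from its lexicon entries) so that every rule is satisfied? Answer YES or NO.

Candidates per position — 1:roi {conjunction,determiner}; 2:treilk {noun,adverb}; 3:soubrau {conjunction,determiner}; 4:treilk {noun,adverb}; 5:preekrees {noun}; 6:kraup {adverb}; 7:preekrees {noun}.
One satisfying assignment: conjunction noun conjunction adverb noun adverb noun.
Verifying each rule — rule 1 ✓; rule 2 ✓; rule 3 ✓; rule 4 ✓; rule 5 ✓.

YES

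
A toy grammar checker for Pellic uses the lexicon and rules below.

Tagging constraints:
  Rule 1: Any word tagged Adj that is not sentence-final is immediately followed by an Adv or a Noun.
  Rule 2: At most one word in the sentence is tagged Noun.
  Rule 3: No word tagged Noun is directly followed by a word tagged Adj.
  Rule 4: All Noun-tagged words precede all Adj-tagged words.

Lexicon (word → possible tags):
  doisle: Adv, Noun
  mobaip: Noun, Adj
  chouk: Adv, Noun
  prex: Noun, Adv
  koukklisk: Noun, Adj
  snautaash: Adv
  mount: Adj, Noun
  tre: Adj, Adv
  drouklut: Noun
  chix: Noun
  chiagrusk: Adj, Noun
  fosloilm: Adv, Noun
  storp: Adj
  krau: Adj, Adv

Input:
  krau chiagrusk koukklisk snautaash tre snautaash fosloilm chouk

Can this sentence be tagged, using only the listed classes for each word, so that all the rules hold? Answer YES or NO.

Candidates per position — 1:krau {Adj,Adv}; 2:chiagrusk {Adj,Noun}; 3:koukklisk {Noun,Adj}; 4:snautaash {Adv}; 5:tre {Adj,Adv}; 6:snautaash {Adv}; 7:fosloilm {Adv,Noun}; 8:chouk {Adv,Noun}.
Every candidate sequence violates at least one rule; no consistent tagging exists.

NO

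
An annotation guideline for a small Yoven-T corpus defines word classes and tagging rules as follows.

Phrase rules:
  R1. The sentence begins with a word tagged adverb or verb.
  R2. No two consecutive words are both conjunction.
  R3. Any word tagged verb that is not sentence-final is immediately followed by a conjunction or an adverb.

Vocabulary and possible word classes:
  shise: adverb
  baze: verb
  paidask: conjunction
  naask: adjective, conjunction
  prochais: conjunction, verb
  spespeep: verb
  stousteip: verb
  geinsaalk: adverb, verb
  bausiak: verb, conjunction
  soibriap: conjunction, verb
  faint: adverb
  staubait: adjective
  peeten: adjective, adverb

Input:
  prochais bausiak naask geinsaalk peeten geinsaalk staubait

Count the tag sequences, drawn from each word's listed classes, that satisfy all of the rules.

3

Candidates per position — 1:prochais {conjunction,verb}; 2:bausiak {verb,conjunction}; 3:naask {adjective,conjunction}; 4:geinsaalk {adverb,verb}; 5:peeten {adjective,adverb}; 6:geinsaalk {adverb,verb}; 7:staubait {adjective}.
There are 64 candidate sequences in total.
The sequences that satisfy every rule: verb conjunction adjective adverb adjective adverb adjective; verb conjunction adjective adverb adverb adverb adjective; verb conjunction adjective verb adverb adverb adjective.
Count = 3.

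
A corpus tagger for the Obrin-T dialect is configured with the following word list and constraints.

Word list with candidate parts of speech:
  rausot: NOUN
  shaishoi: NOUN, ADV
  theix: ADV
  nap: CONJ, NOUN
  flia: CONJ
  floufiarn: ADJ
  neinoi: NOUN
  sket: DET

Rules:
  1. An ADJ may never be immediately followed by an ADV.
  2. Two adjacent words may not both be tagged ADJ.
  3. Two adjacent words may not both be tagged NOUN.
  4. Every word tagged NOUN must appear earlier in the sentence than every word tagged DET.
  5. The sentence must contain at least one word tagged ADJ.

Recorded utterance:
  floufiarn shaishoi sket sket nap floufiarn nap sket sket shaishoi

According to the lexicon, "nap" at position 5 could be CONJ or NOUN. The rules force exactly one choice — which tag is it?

Candidates per position — 1:floufiarn {ADJ}; 2:shaishoi {NOUN,ADV}; 3:sket {DET}; 4:sket {DET}; 5:nap {CONJ,NOUN}; 6:floufiarn {ADJ}; 7:nap {CONJ,NOUN}; 8:sket {DET}; 9:sket {DET}; 10:shaishoi {NOUN,ADV}.
At position 2, choosing ADV makes rule 1 impossible to satisfy; hence NOUN.
At position 5, choosing NOUN makes rule 4 impossible to satisfy; hence CONJ.
At position 7, choosing NOUN makes rule 4 impossible to satisfy; hence CONJ.
At position 10, choosing NOUN makes rule 4 impossible to satisfy; hence ADV.
So the tagging must be: ADJ NOUN DET DET CONJ ADJ CONJ DET DET ADV.
Verifying each rule — rule 1 ok; rule 2 ok; rule 3 ok; rule 4 ok; rule 5 ok.

CONJ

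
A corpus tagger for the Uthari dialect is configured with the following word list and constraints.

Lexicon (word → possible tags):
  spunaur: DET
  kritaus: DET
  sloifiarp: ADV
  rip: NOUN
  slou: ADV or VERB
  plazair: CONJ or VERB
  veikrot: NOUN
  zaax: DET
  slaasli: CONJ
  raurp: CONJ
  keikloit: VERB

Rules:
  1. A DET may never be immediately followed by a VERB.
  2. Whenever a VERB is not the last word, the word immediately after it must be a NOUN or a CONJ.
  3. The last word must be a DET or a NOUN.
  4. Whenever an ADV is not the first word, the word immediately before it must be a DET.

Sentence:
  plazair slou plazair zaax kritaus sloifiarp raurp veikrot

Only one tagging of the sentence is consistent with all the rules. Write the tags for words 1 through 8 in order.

Candidates per position — 1:plazair {CONJ,VERB}; 2:slou {ADV,VERB}; 3:plazair {CONJ,VERB}; 4:zaax {DET}; 5:kritaus {DET}; 6:sloifiarp {ADV}; 7:raurp {CONJ}; 8:veikrot {NOUN}.
Position 1: tagging it VERB would leave rule 2 unsatisfiable, so it must be CONJ.
Position 2: tagging it ADV would leave rule 4 unsatisfiable, so it must be VERB.
Position 3: tagging it VERB would leave rule 2 unsatisfiable, so it must be CONJ.
So the tagging must be: CONJ VERB CONJ DET DET ADV CONJ NOUN.
Rule-by-rule: rule 1 ✓; rule 2 ✓; rule 3 ✓; rule 4 ✓.

CONJ VERB CONJ DET DET ADV CONJ NOUN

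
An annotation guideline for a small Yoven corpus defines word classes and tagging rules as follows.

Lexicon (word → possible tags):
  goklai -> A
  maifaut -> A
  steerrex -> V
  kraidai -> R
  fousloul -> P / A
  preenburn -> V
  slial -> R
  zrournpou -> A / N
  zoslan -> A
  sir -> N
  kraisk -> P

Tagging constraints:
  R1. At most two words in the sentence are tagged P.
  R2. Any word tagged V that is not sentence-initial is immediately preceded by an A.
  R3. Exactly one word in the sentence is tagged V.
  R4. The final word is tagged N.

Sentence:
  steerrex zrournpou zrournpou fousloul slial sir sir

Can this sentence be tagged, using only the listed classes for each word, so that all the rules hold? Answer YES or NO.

YES

Candidates per position — 1:steerrex {V}; 2:zrournpou {A,N}; 3:zrournpou {A,N}; 4:fousloul {P,A}; 5:slial {R}; 6:sir {N}; 7:sir {N}.
One satisfying assignment: V A N P R N N.
Checking: rule 1 satisfied; rule 2 satisfied; rule 3 satisfied; rule 4 satisfied.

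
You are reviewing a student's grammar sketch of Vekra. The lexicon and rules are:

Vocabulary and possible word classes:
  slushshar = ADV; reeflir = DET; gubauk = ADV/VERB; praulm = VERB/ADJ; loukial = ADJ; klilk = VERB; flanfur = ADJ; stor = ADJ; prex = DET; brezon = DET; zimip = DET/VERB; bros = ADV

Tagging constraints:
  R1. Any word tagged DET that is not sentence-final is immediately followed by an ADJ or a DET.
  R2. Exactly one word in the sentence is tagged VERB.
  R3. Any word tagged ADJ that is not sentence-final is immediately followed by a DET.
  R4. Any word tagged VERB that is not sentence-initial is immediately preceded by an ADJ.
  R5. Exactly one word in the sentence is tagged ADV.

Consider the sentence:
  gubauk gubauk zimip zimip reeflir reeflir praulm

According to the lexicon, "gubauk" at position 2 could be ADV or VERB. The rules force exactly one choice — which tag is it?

ADV

Candidates per position — 1:gubauk {ADV,VERB}; 2:gubauk {ADV,VERB}; 3:zimip {DET,VERB}; 4:zimip {DET,VERB}; 5:reeflir {DET}; 6:reeflir {DET}; 7:praulm {VERB,ADJ}.
Position 2: VERB is ruled out by rule 4; that leaves ADV.
Position 3: VERB is ruled out by rule 4; that leaves DET.
Position 4: VERB is ruled out by rule 1; that leaves DET.
Position 7: VERB is ruled out by rule 1; that leaves ADJ.
Position 1: ADV is ruled out by rule 2; that leaves VERB.
The unique satisfying tagging is: VERB ADV DET DET DET DET ADJ.
Verifying each rule — rule 1 ✓; rule 2 ✓; rule 3 ✓; rule 4 ✓; rule 5 ✓.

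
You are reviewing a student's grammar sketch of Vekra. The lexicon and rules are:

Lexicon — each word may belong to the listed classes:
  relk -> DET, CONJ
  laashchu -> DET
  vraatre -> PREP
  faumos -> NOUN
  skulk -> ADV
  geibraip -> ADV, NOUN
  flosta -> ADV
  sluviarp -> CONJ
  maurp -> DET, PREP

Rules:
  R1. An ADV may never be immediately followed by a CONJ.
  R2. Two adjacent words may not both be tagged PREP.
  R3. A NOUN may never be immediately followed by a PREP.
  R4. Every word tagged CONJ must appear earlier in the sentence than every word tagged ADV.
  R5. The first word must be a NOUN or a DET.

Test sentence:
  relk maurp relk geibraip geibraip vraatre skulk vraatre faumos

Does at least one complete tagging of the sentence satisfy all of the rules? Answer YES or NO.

Candidates per position — 1:relk {DET,CONJ}; 2:maurp {DET,PREP}; 3:relk {DET,CONJ}; 4:geibraip {ADV,NOUN}; 5:geibraip {ADV,NOUN}; 6:vraatre {PREP}; 7:skulk {ADV}; 8:vraatre {PREP}; 9:faumos {NOUN}.
One satisfying assignment: DET PREP DET ADV ADV PREP ADV PREP NOUN.
Check: rule 1 holds; rule 2 holds; rule 3 holds; rule 4 holds; rule 5 holds.

YES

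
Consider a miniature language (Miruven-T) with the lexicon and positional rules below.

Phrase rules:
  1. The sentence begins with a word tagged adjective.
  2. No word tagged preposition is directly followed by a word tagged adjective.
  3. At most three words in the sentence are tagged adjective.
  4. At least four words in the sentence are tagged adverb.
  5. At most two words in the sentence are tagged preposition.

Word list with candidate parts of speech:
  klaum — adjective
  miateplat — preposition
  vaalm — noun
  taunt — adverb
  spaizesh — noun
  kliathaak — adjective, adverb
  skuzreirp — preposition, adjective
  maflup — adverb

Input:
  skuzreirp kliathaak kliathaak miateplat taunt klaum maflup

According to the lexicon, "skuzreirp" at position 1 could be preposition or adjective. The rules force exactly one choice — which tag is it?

adjective

Candidates per position — 1:skuzreirp {preposition,adjective}; 2:kliathaak {adjective,adverb}; 3:kliathaak {adjective,adverb}; 4:miateplat {preposition}; 5:taunt {adverb}; 6:klaum {adjective}; 7:maflup {adverb}.
If word 1 were preposition, no tagging could satisfy rule 1; so word 1 is adjective.
If word 2 were adjective, no tagging could satisfy rule 4; so word 2 is adverb.
If word 3 were adjective, no tagging could satisfy rule 4; so word 3 is adverb.
So the tagging must be: adjective adverb adverb preposition adverb adjective adverb.
Checking: rule 1 satisfied; rule 2 satisfied; rule 3 satisfied; rule 4 satisfied; rule 5 satisfied.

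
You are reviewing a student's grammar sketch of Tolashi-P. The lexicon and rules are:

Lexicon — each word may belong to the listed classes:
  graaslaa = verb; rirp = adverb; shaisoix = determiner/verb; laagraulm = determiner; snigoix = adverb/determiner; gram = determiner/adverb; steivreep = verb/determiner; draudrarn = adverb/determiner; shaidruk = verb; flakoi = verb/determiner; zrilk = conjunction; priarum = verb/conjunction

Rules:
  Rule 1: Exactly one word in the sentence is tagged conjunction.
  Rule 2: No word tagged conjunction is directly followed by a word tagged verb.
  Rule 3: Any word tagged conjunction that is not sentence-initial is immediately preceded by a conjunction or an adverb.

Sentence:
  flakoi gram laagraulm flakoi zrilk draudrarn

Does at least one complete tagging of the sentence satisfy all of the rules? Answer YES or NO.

NO

Candidates per position — 1:flakoi {verb,determiner}; 2:gram {determiner,adverb}; 3:laagraulm {determiner}; 4:flakoi {verb,determiner}; 5:zrilk {conjunction}; 6:draudrarn {adverb,determiner}.
Rule 3 cannot be satisfied by any choice of tags from the lexicon.
So there is no consistent tagging.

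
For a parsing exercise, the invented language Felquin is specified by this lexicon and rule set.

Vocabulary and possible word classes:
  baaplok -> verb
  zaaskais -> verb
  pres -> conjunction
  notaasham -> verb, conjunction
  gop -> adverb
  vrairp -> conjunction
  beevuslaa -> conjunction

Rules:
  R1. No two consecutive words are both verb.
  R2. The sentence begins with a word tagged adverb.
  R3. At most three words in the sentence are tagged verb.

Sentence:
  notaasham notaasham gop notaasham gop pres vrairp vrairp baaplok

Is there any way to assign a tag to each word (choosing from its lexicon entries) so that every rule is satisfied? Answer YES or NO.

Candidates per position — 1:notaasham {verb,conjunction}; 2:notaasham {verb,conjunction}; 3:gop {adverb}; 4:notaasham {verb,conjunction}; 5:gop {adverb}; 6:pres {conjunction}; 7:vrairp {conjunction}; 8:vrairp {conjunction}; 9:baaplok {verb}.
Rule 2 cannot be satisfied by any choice of tags from the lexicon.
So there is no consistent tagging.

NO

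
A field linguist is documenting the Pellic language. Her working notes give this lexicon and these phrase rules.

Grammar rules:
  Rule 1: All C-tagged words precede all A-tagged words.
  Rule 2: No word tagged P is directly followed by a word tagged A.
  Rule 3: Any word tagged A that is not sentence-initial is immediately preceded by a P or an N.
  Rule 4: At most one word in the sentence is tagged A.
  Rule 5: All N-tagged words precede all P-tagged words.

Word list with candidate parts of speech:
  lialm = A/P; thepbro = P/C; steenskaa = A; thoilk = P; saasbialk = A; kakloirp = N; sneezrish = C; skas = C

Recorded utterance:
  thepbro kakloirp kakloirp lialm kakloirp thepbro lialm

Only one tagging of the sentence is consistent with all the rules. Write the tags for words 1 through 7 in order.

C N N A N P P

Candidates per position — 1:thepbro {P,C}; 2:kakloirp {N}; 3:kakloirp {N}; 4:lialm {A,P}; 5:kakloirp {N}; 6:thepbro {P,C}; 7:lialm {A,P}.
At position 1, choosing P makes rule 5 impossible to satisfy; hence C.
At position 4, choosing P makes rule 5 impossible to satisfy; hence A.
At position 6, choosing C makes rule 1 impossible to satisfy; hence P.
At position 7, choosing A makes rule 2 impossible to satisfy; hence P.
That leaves exactly one tagging: C N N A N P P.
Checking: rule 1 holds; rule 2 holds; rule 3 holds; rule 4 holds; rule 5 holds.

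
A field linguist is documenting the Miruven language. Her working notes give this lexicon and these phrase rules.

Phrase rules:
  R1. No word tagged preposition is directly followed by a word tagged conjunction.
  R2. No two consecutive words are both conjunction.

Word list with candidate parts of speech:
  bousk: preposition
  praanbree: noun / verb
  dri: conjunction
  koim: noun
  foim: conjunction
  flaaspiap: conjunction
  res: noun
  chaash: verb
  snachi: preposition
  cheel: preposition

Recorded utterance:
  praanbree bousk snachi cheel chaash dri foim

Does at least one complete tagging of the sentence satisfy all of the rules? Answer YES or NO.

NO

Candidates per position — 1:praanbree {noun,verb}; 2:bousk {preposition}; 3:snachi {preposition}; 4:cheel {preposition}; 5:chaash {verb}; 6:dri {conjunction}; 7:foim {conjunction}.
Rule 2 cannot be satisfied by any choice of tags from the lexicon.
So there is no consistent tagging.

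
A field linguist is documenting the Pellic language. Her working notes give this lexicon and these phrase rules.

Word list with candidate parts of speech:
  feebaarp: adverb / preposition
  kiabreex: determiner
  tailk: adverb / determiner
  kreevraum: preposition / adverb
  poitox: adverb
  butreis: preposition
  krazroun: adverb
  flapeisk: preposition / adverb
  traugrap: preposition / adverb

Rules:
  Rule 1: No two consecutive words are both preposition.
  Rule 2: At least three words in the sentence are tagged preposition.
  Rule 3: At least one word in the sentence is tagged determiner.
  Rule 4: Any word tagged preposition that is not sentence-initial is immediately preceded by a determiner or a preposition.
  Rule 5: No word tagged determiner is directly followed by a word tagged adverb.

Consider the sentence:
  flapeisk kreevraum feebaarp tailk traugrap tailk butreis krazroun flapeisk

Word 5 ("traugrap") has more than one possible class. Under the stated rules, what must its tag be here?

preposition

Candidates per position — 1:flapeisk {preposition,adverb}; 2:kreevraum {preposition,adverb}; 3:feebaarp {adverb,preposition}; 4:tailk {adverb,determiner}; 5:traugrap {preposition,adverb}; 6:tailk {adverb,determiner}; 7:butreis {preposition}; 8:krazroun {adverb}; 9:flapeisk {preposition,adverb}.
Word 6 cannot be adverb — rule 4 would then fail for every completion. It is determiner.
Word 9 cannot be preposition — rule 4 would then fail for every completion. It is adverb.
Position 5: the remaining choice is settled jointly with positions 1, 2, 3, 4 — only preposition at position 5 is part of a tagging that satisfies every rule.
So the tagging must be: preposition adverb adverb determiner preposition determiner preposition adverb adverb.
Check: rule 1 ok; rule 2 ok; rule 3 ok; rule 4 ok; rule 5 ok.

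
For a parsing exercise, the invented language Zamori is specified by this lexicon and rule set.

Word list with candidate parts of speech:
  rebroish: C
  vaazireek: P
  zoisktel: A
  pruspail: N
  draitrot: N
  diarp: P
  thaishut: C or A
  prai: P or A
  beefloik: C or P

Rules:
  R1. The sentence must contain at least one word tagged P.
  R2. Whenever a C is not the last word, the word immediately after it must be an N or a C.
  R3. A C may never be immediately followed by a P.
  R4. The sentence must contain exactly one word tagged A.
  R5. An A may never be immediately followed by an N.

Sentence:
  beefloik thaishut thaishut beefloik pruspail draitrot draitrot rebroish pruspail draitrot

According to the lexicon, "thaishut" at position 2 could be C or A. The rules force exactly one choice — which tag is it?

A

Candidates per position — 1:beefloik {C,P}; 2:thaishut {C,A}; 3:thaishut {C,A}; 4:beefloik {C,P}; 5:pruspail {N}; 6:draitrot {N}; 7:draitrot {N}; 8:rebroish {C}; 9:pruspail {N}; 10:draitrot {N}.
Position 2: the remaining choice is settled jointly with positions 1, 3, 4 — only A at position 2 is part of a tagging that satisfies every rule.
So the tagging must be: P A C C N N N C N N.
Rule-by-rule: rule 1 holds; rule 2 holds; rule 3 holds; rule 4 holds; rule 5 holds.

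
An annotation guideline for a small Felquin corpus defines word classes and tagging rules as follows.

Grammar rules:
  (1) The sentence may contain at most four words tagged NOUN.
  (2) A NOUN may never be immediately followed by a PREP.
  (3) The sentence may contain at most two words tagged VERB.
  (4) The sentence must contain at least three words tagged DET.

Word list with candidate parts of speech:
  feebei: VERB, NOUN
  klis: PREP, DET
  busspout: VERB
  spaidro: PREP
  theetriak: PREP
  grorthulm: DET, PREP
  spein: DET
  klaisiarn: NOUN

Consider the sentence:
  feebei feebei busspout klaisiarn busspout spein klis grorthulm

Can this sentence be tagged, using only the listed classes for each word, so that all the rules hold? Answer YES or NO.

YES

Candidates per position — 1:feebei {VERB,NOUN}; 2:feebei {VERB,NOUN}; 3:busspout {VERB}; 4:klaisiarn {NOUN}; 5:busspout {VERB}; 6:spein {DET}; 7:klis {PREP,DET}; 8:grorthulm {DET,PREP}.
One satisfying assignment: NOUN NOUN VERB NOUN VERB DET DET DET.
Rule-by-rule: rule 1 satisfied; rule 2 satisfied; rule 3 satisfied; rule 4 satisfied.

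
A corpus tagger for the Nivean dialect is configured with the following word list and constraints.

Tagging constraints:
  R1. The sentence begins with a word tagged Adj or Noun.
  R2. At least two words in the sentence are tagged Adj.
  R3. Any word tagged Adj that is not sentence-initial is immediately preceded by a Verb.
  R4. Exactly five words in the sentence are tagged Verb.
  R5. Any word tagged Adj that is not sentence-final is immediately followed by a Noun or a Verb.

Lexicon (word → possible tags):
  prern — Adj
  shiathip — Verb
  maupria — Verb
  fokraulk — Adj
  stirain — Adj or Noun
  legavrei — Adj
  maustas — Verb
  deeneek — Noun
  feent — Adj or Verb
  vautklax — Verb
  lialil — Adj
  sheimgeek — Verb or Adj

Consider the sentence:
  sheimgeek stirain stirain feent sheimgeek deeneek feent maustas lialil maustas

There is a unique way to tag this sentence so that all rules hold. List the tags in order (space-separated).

Adj Noun Noun Verb Verb Noun Verb Verb Adj Verb

Candidates per position — 1:sheimgeek {Verb,Adj}; 2:stirain {Adj,Noun}; 3:stirain {Adj,Noun}; 4:feent {Adj,Verb}; 5:sheimgeek {Verb,Adj}; 6:deeneek {Noun}; 7:feent {Adj,Verb}; 8:maustas {Verb}; 9:lialil {Adj}; 10:maustas {Verb}.
If word 1 were Verb, no tagging could satisfy rule 1; so word 1 is Adj.
If word 2 were Adj, no tagging could satisfy rule 3; so word 2 is Noun.
If word 3 were Adj, no tagging could satisfy rule 3; so word 3 is Noun.
If word 4 were Adj, no tagging could satisfy rule 3; so word 4 is Verb.
If word 5 were Adj, no tagging could satisfy rule 4; so word 5 is Verb.
If word 7 were Adj, no tagging could satisfy rule 3; so word 7 is Verb.
That leaves exactly one tagging: Adj Noun Noun Verb Verb Noun Verb Verb Adj Verb.
Check: rule 1 ✓; rule 2 ✓; rule 3 ✓; rule 4 ✓; rule 5 ✓.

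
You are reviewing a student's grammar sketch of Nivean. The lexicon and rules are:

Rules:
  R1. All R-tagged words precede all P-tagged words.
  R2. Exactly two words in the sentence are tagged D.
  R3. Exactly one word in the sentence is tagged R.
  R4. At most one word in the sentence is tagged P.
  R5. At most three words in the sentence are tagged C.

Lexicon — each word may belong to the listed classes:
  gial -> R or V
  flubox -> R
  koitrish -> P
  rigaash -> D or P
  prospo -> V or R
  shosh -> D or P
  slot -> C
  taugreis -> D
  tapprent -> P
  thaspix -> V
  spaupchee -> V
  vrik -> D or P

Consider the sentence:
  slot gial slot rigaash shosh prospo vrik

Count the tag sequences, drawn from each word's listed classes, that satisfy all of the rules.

Candidates per position — 1:slot {C}; 2:gial {R,V}; 3:slot {C}; 4:rigaash {D,P}; 5:shosh {D,P}; 6:prospo {V,R}; 7:vrik {D,P}.
There are 32 candidate sequences in total.
The sequences that satisfy every rule: C R C D D V P; C R C D P V D; C R C P D V D; C V C D D R P.
Count = 4.

4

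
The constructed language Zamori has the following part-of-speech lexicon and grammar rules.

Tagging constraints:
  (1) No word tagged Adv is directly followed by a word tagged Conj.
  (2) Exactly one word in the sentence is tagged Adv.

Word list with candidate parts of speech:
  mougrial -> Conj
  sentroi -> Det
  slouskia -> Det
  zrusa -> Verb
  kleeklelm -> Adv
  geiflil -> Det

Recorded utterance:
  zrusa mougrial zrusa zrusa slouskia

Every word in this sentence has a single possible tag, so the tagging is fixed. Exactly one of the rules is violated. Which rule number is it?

2

Fixed tagging: Verb Conj Verb Verb Det.
Applying the rules: R1 holds, R2 violated.
Only rule 2 fails.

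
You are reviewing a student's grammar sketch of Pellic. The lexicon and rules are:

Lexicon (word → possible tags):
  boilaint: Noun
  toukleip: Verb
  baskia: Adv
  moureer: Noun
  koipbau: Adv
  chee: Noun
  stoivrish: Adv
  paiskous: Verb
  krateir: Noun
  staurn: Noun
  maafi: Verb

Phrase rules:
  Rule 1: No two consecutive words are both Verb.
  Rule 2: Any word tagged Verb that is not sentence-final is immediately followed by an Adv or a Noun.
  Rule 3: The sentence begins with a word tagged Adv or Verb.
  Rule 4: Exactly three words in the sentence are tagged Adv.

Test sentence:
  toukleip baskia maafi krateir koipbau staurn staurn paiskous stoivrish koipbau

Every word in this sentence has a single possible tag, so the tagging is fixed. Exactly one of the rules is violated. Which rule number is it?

Fixed tagging: Verb Adv Verb Noun Adv Noun Noun Verb Adv Adv.
Rule check: R1 holds, R2 holds, R3 holds, R4 violated.
Only rule 4 fails.

4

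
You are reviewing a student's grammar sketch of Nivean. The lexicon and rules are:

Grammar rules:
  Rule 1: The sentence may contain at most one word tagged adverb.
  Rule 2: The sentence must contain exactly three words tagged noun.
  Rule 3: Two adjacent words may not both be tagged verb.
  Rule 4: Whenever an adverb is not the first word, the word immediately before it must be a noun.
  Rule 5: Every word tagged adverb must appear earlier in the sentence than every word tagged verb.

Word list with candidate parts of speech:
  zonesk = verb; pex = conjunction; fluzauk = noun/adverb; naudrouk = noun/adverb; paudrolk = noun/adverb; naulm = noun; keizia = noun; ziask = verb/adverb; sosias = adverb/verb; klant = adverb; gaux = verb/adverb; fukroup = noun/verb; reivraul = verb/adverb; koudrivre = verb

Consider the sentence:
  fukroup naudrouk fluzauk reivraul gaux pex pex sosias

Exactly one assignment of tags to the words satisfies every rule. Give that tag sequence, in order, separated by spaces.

noun noun noun adverb verb conjunction conjunction verb

Candidates per position — 1:fukroup {noun,verb}; 2:naudrouk {noun,adverb}; 3:fluzauk {noun,adverb}; 4:reivraul {verb,adverb}; 5:gaux {verb,adverb}; 6:pex {conjunction}; 7:pex {conjunction}; 8:sosias {adverb,verb}.
Position 1: tagging it verb would leave rule 2 unsatisfiable, so it must be noun.
Position 2: tagging it adverb would leave rule 2 unsatisfiable, so it must be noun.
Position 3: tagging it adverb would leave rule 2 unsatisfiable, so it must be noun.
Position 5: tagging it adverb would leave rule 4 unsatisfiable, so it must be verb.
Position 8: tagging it adverb would leave rule 4 unsatisfiable, so it must be verb.
Position 4: tagging it verb would leave rule 3 unsatisfiable, so it must be adverb.
So the tagging must be: noun noun noun adverb verb conjunction conjunction verb.
Verifying each rule — rule 1 satisfied; rule 2 satisfied; rule 3 satisfied; rule 4 satisfied; rule 5 satisfied.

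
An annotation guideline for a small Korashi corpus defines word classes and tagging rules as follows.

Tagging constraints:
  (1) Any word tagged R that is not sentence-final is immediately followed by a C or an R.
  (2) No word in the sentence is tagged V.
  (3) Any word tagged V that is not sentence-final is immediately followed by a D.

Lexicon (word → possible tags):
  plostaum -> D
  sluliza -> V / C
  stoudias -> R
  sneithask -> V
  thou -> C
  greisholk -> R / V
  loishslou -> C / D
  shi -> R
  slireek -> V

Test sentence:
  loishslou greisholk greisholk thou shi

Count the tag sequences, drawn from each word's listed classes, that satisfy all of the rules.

Candidates per position — 1:loishslou {C,D}; 2:greisholk {R,V}; 3:greisholk {R,V}; 4:thou {C}; 5:shi {R}.
There are 8 candidate sequences in total.
The sequences that satisfy every rule: C R R C R; D R R C R.
Count = 2.

2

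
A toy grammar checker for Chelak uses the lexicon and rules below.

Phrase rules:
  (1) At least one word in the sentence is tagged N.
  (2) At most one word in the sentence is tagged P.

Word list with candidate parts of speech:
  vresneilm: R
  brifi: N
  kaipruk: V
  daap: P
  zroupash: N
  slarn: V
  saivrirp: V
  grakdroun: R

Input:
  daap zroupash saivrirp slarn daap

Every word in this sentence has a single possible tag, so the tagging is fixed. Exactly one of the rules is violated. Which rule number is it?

2

Fixed tagging: P N V V P.
Applying the rules: R1 pass, R2 fail.
Only rule 2 fails.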